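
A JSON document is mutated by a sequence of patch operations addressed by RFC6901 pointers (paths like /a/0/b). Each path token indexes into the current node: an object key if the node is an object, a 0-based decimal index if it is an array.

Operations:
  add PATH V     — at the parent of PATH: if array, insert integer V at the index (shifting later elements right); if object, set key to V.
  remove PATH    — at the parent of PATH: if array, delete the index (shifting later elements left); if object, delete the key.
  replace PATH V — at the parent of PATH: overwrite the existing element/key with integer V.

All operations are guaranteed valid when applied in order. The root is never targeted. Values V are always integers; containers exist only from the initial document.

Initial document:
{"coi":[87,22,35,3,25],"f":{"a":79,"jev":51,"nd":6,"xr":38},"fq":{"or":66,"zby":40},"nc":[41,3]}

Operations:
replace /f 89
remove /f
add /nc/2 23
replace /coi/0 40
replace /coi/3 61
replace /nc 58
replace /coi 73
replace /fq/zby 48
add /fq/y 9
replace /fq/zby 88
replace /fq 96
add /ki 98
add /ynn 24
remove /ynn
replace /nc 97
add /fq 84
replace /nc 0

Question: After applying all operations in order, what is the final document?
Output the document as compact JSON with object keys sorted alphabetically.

Answer: {"coi":73,"fq":84,"ki":98,"nc":0}

Derivation:
After op 1 (replace /f 89): {"coi":[87,22,35,3,25],"f":89,"fq":{"or":66,"zby":40},"nc":[41,3]}
After op 2 (remove /f): {"coi":[87,22,35,3,25],"fq":{"or":66,"zby":40},"nc":[41,3]}
After op 3 (add /nc/2 23): {"coi":[87,22,35,3,25],"fq":{"or":66,"zby":40},"nc":[41,3,23]}
After op 4 (replace /coi/0 40): {"coi":[40,22,35,3,25],"fq":{"or":66,"zby":40},"nc":[41,3,23]}
After op 5 (replace /coi/3 61): {"coi":[40,22,35,61,25],"fq":{"or":66,"zby":40},"nc":[41,3,23]}
After op 6 (replace /nc 58): {"coi":[40,22,35,61,25],"fq":{"or":66,"zby":40},"nc":58}
After op 7 (replace /coi 73): {"coi":73,"fq":{"or":66,"zby":40},"nc":58}
After op 8 (replace /fq/zby 48): {"coi":73,"fq":{"or":66,"zby":48},"nc":58}
After op 9 (add /fq/y 9): {"coi":73,"fq":{"or":66,"y":9,"zby":48},"nc":58}
After op 10 (replace /fq/zby 88): {"coi":73,"fq":{"or":66,"y":9,"zby":88},"nc":58}
After op 11 (replace /fq 96): {"coi":73,"fq":96,"nc":58}
After op 12 (add /ki 98): {"coi":73,"fq":96,"ki":98,"nc":58}
After op 13 (add /ynn 24): {"coi":73,"fq":96,"ki":98,"nc":58,"ynn":24}
After op 14 (remove /ynn): {"coi":73,"fq":96,"ki":98,"nc":58}
After op 15 (replace /nc 97): {"coi":73,"fq":96,"ki":98,"nc":97}
After op 16 (add /fq 84): {"coi":73,"fq":84,"ki":98,"nc":97}
After op 17 (replace /nc 0): {"coi":73,"fq":84,"ki":98,"nc":0}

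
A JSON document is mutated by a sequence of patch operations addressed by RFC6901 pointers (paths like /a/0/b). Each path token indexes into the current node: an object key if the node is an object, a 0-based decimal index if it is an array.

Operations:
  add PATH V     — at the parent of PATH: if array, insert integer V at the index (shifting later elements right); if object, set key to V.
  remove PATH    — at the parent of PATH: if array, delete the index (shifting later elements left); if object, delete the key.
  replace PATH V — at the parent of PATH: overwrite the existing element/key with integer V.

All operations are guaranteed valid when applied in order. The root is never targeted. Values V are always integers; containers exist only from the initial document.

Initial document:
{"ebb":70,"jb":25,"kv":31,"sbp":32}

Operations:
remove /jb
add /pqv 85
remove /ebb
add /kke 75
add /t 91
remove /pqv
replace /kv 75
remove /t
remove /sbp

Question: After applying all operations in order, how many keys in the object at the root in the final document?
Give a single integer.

Answer: 2

Derivation:
After op 1 (remove /jb): {"ebb":70,"kv":31,"sbp":32}
After op 2 (add /pqv 85): {"ebb":70,"kv":31,"pqv":85,"sbp":32}
After op 3 (remove /ebb): {"kv":31,"pqv":85,"sbp":32}
After op 4 (add /kke 75): {"kke":75,"kv":31,"pqv":85,"sbp":32}
After op 5 (add /t 91): {"kke":75,"kv":31,"pqv":85,"sbp":32,"t":91}
After op 6 (remove /pqv): {"kke":75,"kv":31,"sbp":32,"t":91}
After op 7 (replace /kv 75): {"kke":75,"kv":75,"sbp":32,"t":91}
After op 8 (remove /t): {"kke":75,"kv":75,"sbp":32}
After op 9 (remove /sbp): {"kke":75,"kv":75}
Size at the root: 2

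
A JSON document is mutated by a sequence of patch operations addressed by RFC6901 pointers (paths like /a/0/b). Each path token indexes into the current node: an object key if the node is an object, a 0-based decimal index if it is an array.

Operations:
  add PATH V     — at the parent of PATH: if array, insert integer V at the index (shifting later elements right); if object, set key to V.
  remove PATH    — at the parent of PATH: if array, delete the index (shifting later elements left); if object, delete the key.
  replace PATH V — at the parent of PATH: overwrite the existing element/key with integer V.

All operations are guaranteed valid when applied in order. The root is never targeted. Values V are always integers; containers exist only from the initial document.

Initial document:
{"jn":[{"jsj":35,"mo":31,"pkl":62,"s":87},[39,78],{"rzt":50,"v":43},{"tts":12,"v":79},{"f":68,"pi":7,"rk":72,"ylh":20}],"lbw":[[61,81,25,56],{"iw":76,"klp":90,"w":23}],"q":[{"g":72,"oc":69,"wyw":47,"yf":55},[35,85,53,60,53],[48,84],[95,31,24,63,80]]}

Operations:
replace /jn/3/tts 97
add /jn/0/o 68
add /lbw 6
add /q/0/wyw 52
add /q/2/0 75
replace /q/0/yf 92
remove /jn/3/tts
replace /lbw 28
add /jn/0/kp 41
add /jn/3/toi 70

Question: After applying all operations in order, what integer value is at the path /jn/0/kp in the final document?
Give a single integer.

Answer: 41

Derivation:
After op 1 (replace /jn/3/tts 97): {"jn":[{"jsj":35,"mo":31,"pkl":62,"s":87},[39,78],{"rzt":50,"v":43},{"tts":97,"v":79},{"f":68,"pi":7,"rk":72,"ylh":20}],"lbw":[[61,81,25,56],{"iw":76,"klp":90,"w":23}],"q":[{"g":72,"oc":69,"wyw":47,"yf":55},[35,85,53,60,53],[48,84],[95,31,24,63,80]]}
After op 2 (add /jn/0/o 68): {"jn":[{"jsj":35,"mo":31,"o":68,"pkl":62,"s":87},[39,78],{"rzt":50,"v":43},{"tts":97,"v":79},{"f":68,"pi":7,"rk":72,"ylh":20}],"lbw":[[61,81,25,56],{"iw":76,"klp":90,"w":23}],"q":[{"g":72,"oc":69,"wyw":47,"yf":55},[35,85,53,60,53],[48,84],[95,31,24,63,80]]}
After op 3 (add /lbw 6): {"jn":[{"jsj":35,"mo":31,"o":68,"pkl":62,"s":87},[39,78],{"rzt":50,"v":43},{"tts":97,"v":79},{"f":68,"pi":7,"rk":72,"ylh":20}],"lbw":6,"q":[{"g":72,"oc":69,"wyw":47,"yf":55},[35,85,53,60,53],[48,84],[95,31,24,63,80]]}
After op 4 (add /q/0/wyw 52): {"jn":[{"jsj":35,"mo":31,"o":68,"pkl":62,"s":87},[39,78],{"rzt":50,"v":43},{"tts":97,"v":79},{"f":68,"pi":7,"rk":72,"ylh":20}],"lbw":6,"q":[{"g":72,"oc":69,"wyw":52,"yf":55},[35,85,53,60,53],[48,84],[95,31,24,63,80]]}
After op 5 (add /q/2/0 75): {"jn":[{"jsj":35,"mo":31,"o":68,"pkl":62,"s":87},[39,78],{"rzt":50,"v":43},{"tts":97,"v":79},{"f":68,"pi":7,"rk":72,"ylh":20}],"lbw":6,"q":[{"g":72,"oc":69,"wyw":52,"yf":55},[35,85,53,60,53],[75,48,84],[95,31,24,63,80]]}
After op 6 (replace /q/0/yf 92): {"jn":[{"jsj":35,"mo":31,"o":68,"pkl":62,"s":87},[39,78],{"rzt":50,"v":43},{"tts":97,"v":79},{"f":68,"pi":7,"rk":72,"ylh":20}],"lbw":6,"q":[{"g":72,"oc":69,"wyw":52,"yf":92},[35,85,53,60,53],[75,48,84],[95,31,24,63,80]]}
After op 7 (remove /jn/3/tts): {"jn":[{"jsj":35,"mo":31,"o":68,"pkl":62,"s":87},[39,78],{"rzt":50,"v":43},{"v":79},{"f":68,"pi":7,"rk":72,"ylh":20}],"lbw":6,"q":[{"g":72,"oc":69,"wyw":52,"yf":92},[35,85,53,60,53],[75,48,84],[95,31,24,63,80]]}
After op 8 (replace /lbw 28): {"jn":[{"jsj":35,"mo":31,"o":68,"pkl":62,"s":87},[39,78],{"rzt":50,"v":43},{"v":79},{"f":68,"pi":7,"rk":72,"ylh":20}],"lbw":28,"q":[{"g":72,"oc":69,"wyw":52,"yf":92},[35,85,53,60,53],[75,48,84],[95,31,24,63,80]]}
After op 9 (add /jn/0/kp 41): {"jn":[{"jsj":35,"kp":41,"mo":31,"o":68,"pkl":62,"s":87},[39,78],{"rzt":50,"v":43},{"v":79},{"f":68,"pi":7,"rk":72,"ylh":20}],"lbw":28,"q":[{"g":72,"oc":69,"wyw":52,"yf":92},[35,85,53,60,53],[75,48,84],[95,31,24,63,80]]}
After op 10 (add /jn/3/toi 70): {"jn":[{"jsj":35,"kp":41,"mo":31,"o":68,"pkl":62,"s":87},[39,78],{"rzt":50,"v":43},{"toi":70,"v":79},{"f":68,"pi":7,"rk":72,"ylh":20}],"lbw":28,"q":[{"g":72,"oc":69,"wyw":52,"yf":92},[35,85,53,60,53],[75,48,84],[95,31,24,63,80]]}
Value at /jn/0/kp: 41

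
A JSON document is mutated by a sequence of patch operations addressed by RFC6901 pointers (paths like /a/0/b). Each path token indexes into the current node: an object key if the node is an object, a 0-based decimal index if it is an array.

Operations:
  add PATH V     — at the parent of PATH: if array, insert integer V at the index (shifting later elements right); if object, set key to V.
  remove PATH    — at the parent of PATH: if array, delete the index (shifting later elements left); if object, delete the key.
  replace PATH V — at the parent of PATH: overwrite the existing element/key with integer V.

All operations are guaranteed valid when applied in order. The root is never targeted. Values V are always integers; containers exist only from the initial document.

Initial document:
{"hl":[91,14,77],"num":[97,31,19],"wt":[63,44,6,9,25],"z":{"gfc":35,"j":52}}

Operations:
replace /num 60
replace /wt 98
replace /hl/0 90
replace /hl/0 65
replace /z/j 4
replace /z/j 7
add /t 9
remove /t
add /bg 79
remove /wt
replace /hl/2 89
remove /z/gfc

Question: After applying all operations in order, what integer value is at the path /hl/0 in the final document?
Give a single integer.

After op 1 (replace /num 60): {"hl":[91,14,77],"num":60,"wt":[63,44,6,9,25],"z":{"gfc":35,"j":52}}
After op 2 (replace /wt 98): {"hl":[91,14,77],"num":60,"wt":98,"z":{"gfc":35,"j":52}}
After op 3 (replace /hl/0 90): {"hl":[90,14,77],"num":60,"wt":98,"z":{"gfc":35,"j":52}}
After op 4 (replace /hl/0 65): {"hl":[65,14,77],"num":60,"wt":98,"z":{"gfc":35,"j":52}}
After op 5 (replace /z/j 4): {"hl":[65,14,77],"num":60,"wt":98,"z":{"gfc":35,"j":4}}
After op 6 (replace /z/j 7): {"hl":[65,14,77],"num":60,"wt":98,"z":{"gfc":35,"j":7}}
After op 7 (add /t 9): {"hl":[65,14,77],"num":60,"t":9,"wt":98,"z":{"gfc":35,"j":7}}
After op 8 (remove /t): {"hl":[65,14,77],"num":60,"wt":98,"z":{"gfc":35,"j":7}}
After op 9 (add /bg 79): {"bg":79,"hl":[65,14,77],"num":60,"wt":98,"z":{"gfc":35,"j":7}}
After op 10 (remove /wt): {"bg":79,"hl":[65,14,77],"num":60,"z":{"gfc":35,"j":7}}
After op 11 (replace /hl/2 89): {"bg":79,"hl":[65,14,89],"num":60,"z":{"gfc":35,"j":7}}
After op 12 (remove /z/gfc): {"bg":79,"hl":[65,14,89],"num":60,"z":{"j":7}}
Value at /hl/0: 65

Answer: 65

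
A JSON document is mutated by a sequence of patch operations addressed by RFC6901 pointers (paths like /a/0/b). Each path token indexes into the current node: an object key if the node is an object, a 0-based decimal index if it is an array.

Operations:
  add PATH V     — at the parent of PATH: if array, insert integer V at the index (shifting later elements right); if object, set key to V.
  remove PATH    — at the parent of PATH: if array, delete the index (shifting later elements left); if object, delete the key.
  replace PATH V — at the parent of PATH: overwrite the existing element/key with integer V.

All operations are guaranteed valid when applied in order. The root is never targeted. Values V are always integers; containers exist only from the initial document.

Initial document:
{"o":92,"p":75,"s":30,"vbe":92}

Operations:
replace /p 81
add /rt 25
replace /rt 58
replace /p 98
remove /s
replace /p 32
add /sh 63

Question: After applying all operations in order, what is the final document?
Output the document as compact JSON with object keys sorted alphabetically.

After op 1 (replace /p 81): {"o":92,"p":81,"s":30,"vbe":92}
After op 2 (add /rt 25): {"o":92,"p":81,"rt":25,"s":30,"vbe":92}
After op 3 (replace /rt 58): {"o":92,"p":81,"rt":58,"s":30,"vbe":92}
After op 4 (replace /p 98): {"o":92,"p":98,"rt":58,"s":30,"vbe":92}
After op 5 (remove /s): {"o":92,"p":98,"rt":58,"vbe":92}
After op 6 (replace /p 32): {"o":92,"p":32,"rt":58,"vbe":92}
After op 7 (add /sh 63): {"o":92,"p":32,"rt":58,"sh":63,"vbe":92}

Answer: {"o":92,"p":32,"rt":58,"sh":63,"vbe":92}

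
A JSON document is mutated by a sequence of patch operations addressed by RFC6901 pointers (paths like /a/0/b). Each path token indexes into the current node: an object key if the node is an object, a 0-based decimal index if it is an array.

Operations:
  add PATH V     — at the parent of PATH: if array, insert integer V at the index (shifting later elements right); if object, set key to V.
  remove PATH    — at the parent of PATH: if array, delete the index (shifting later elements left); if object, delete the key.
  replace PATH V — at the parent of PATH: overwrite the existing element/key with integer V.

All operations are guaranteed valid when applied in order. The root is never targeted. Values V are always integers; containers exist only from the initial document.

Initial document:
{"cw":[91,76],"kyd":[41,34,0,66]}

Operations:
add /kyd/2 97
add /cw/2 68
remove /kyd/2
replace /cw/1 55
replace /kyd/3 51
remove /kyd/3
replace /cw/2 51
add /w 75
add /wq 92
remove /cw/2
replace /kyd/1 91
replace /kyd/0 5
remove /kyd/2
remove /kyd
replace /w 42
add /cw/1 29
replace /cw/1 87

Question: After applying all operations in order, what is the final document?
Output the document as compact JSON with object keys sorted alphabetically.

After op 1 (add /kyd/2 97): {"cw":[91,76],"kyd":[41,34,97,0,66]}
After op 2 (add /cw/2 68): {"cw":[91,76,68],"kyd":[41,34,97,0,66]}
After op 3 (remove /kyd/2): {"cw":[91,76,68],"kyd":[41,34,0,66]}
After op 4 (replace /cw/1 55): {"cw":[91,55,68],"kyd":[41,34,0,66]}
After op 5 (replace /kyd/3 51): {"cw":[91,55,68],"kyd":[41,34,0,51]}
After op 6 (remove /kyd/3): {"cw":[91,55,68],"kyd":[41,34,0]}
After op 7 (replace /cw/2 51): {"cw":[91,55,51],"kyd":[41,34,0]}
After op 8 (add /w 75): {"cw":[91,55,51],"kyd":[41,34,0],"w":75}
After op 9 (add /wq 92): {"cw":[91,55,51],"kyd":[41,34,0],"w":75,"wq":92}
After op 10 (remove /cw/2): {"cw":[91,55],"kyd":[41,34,0],"w":75,"wq":92}
After op 11 (replace /kyd/1 91): {"cw":[91,55],"kyd":[41,91,0],"w":75,"wq":92}
After op 12 (replace /kyd/0 5): {"cw":[91,55],"kyd":[5,91,0],"w":75,"wq":92}
After op 13 (remove /kyd/2): {"cw":[91,55],"kyd":[5,91],"w":75,"wq":92}
After op 14 (remove /kyd): {"cw":[91,55],"w":75,"wq":92}
After op 15 (replace /w 42): {"cw":[91,55],"w":42,"wq":92}
After op 16 (add /cw/1 29): {"cw":[91,29,55],"w":42,"wq":92}
After op 17 (replace /cw/1 87): {"cw":[91,87,55],"w":42,"wq":92}

Answer: {"cw":[91,87,55],"w":42,"wq":92}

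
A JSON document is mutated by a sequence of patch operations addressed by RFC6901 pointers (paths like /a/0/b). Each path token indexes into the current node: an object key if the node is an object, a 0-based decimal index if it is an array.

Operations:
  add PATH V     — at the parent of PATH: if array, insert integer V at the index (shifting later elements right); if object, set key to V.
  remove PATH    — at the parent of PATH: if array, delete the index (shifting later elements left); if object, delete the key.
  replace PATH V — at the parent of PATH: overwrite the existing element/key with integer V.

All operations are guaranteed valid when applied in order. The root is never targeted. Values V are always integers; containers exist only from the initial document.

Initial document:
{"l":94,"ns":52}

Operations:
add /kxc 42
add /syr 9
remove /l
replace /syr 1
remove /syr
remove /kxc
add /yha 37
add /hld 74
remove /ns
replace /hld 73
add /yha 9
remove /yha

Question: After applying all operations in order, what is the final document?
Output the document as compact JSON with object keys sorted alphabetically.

After op 1 (add /kxc 42): {"kxc":42,"l":94,"ns":52}
After op 2 (add /syr 9): {"kxc":42,"l":94,"ns":52,"syr":9}
After op 3 (remove /l): {"kxc":42,"ns":52,"syr":9}
After op 4 (replace /syr 1): {"kxc":42,"ns":52,"syr":1}
After op 5 (remove /syr): {"kxc":42,"ns":52}
After op 6 (remove /kxc): {"ns":52}
After op 7 (add /yha 37): {"ns":52,"yha":37}
After op 8 (add /hld 74): {"hld":74,"ns":52,"yha":37}
After op 9 (remove /ns): {"hld":74,"yha":37}
After op 10 (replace /hld 73): {"hld":73,"yha":37}
After op 11 (add /yha 9): {"hld":73,"yha":9}
After op 12 (remove /yha): {"hld":73}

Answer: {"hld":73}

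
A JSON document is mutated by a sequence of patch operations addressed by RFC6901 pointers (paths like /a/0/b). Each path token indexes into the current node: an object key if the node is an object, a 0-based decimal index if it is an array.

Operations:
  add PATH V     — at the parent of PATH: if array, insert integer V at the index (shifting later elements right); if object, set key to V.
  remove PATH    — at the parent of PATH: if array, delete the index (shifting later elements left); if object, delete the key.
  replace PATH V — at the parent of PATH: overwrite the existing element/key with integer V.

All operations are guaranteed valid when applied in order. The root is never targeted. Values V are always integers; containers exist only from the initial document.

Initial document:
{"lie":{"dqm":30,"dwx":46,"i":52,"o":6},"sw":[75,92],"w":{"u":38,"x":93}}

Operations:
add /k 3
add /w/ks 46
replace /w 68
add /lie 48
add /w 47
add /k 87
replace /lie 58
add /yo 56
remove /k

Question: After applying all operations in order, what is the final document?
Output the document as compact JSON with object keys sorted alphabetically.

After op 1 (add /k 3): {"k":3,"lie":{"dqm":30,"dwx":46,"i":52,"o":6},"sw":[75,92],"w":{"u":38,"x":93}}
After op 2 (add /w/ks 46): {"k":3,"lie":{"dqm":30,"dwx":46,"i":52,"o":6},"sw":[75,92],"w":{"ks":46,"u":38,"x":93}}
After op 3 (replace /w 68): {"k":3,"lie":{"dqm":30,"dwx":46,"i":52,"o":6},"sw":[75,92],"w":68}
After op 4 (add /lie 48): {"k":3,"lie":48,"sw":[75,92],"w":68}
After op 5 (add /w 47): {"k":3,"lie":48,"sw":[75,92],"w":47}
After op 6 (add /k 87): {"k":87,"lie":48,"sw":[75,92],"w":47}
After op 7 (replace /lie 58): {"k":87,"lie":58,"sw":[75,92],"w":47}
After op 8 (add /yo 56): {"k":87,"lie":58,"sw":[75,92],"w":47,"yo":56}
After op 9 (remove /k): {"lie":58,"sw":[75,92],"w":47,"yo":56}

Answer: {"lie":58,"sw":[75,92],"w":47,"yo":56}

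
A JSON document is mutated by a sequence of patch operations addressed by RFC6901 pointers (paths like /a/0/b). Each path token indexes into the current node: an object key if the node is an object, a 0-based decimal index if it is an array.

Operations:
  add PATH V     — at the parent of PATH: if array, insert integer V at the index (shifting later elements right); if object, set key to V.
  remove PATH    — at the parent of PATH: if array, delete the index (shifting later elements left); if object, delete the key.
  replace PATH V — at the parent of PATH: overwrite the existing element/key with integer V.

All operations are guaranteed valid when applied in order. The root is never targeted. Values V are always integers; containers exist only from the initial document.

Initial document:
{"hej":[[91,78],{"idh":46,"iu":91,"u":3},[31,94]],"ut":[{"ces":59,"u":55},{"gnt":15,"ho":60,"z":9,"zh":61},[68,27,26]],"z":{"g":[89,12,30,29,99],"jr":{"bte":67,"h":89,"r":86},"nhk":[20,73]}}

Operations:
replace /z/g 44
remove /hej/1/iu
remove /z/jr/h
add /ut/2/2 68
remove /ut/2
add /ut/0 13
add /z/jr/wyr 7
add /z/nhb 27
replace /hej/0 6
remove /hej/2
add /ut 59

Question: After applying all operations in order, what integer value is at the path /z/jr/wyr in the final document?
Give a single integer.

Answer: 7

Derivation:
After op 1 (replace /z/g 44): {"hej":[[91,78],{"idh":46,"iu":91,"u":3},[31,94]],"ut":[{"ces":59,"u":55},{"gnt":15,"ho":60,"z":9,"zh":61},[68,27,26]],"z":{"g":44,"jr":{"bte":67,"h":89,"r":86},"nhk":[20,73]}}
After op 2 (remove /hej/1/iu): {"hej":[[91,78],{"idh":46,"u":3},[31,94]],"ut":[{"ces":59,"u":55},{"gnt":15,"ho":60,"z":9,"zh":61},[68,27,26]],"z":{"g":44,"jr":{"bte":67,"h":89,"r":86},"nhk":[20,73]}}
After op 3 (remove /z/jr/h): {"hej":[[91,78],{"idh":46,"u":3},[31,94]],"ut":[{"ces":59,"u":55},{"gnt":15,"ho":60,"z":9,"zh":61},[68,27,26]],"z":{"g":44,"jr":{"bte":67,"r":86},"nhk":[20,73]}}
After op 4 (add /ut/2/2 68): {"hej":[[91,78],{"idh":46,"u":3},[31,94]],"ut":[{"ces":59,"u":55},{"gnt":15,"ho":60,"z":9,"zh":61},[68,27,68,26]],"z":{"g":44,"jr":{"bte":67,"r":86},"nhk":[20,73]}}
After op 5 (remove /ut/2): {"hej":[[91,78],{"idh":46,"u":3},[31,94]],"ut":[{"ces":59,"u":55},{"gnt":15,"ho":60,"z":9,"zh":61}],"z":{"g":44,"jr":{"bte":67,"r":86},"nhk":[20,73]}}
After op 6 (add /ut/0 13): {"hej":[[91,78],{"idh":46,"u":3},[31,94]],"ut":[13,{"ces":59,"u":55},{"gnt":15,"ho":60,"z":9,"zh":61}],"z":{"g":44,"jr":{"bte":67,"r":86},"nhk":[20,73]}}
After op 7 (add /z/jr/wyr 7): {"hej":[[91,78],{"idh":46,"u":3},[31,94]],"ut":[13,{"ces":59,"u":55},{"gnt":15,"ho":60,"z":9,"zh":61}],"z":{"g":44,"jr":{"bte":67,"r":86,"wyr":7},"nhk":[20,73]}}
After op 8 (add /z/nhb 27): {"hej":[[91,78],{"idh":46,"u":3},[31,94]],"ut":[13,{"ces":59,"u":55},{"gnt":15,"ho":60,"z":9,"zh":61}],"z":{"g":44,"jr":{"bte":67,"r":86,"wyr":7},"nhb":27,"nhk":[20,73]}}
After op 9 (replace /hej/0 6): {"hej":[6,{"idh":46,"u":3},[31,94]],"ut":[13,{"ces":59,"u":55},{"gnt":15,"ho":60,"z":9,"zh":61}],"z":{"g":44,"jr":{"bte":67,"r":86,"wyr":7},"nhb":27,"nhk":[20,73]}}
After op 10 (remove /hej/2): {"hej":[6,{"idh":46,"u":3}],"ut":[13,{"ces":59,"u":55},{"gnt":15,"ho":60,"z":9,"zh":61}],"z":{"g":44,"jr":{"bte":67,"r":86,"wyr":7},"nhb":27,"nhk":[20,73]}}
After op 11 (add /ut 59): {"hej":[6,{"idh":46,"u":3}],"ut":59,"z":{"g":44,"jr":{"bte":67,"r":86,"wyr":7},"nhb":27,"nhk":[20,73]}}
Value at /z/jr/wyr: 7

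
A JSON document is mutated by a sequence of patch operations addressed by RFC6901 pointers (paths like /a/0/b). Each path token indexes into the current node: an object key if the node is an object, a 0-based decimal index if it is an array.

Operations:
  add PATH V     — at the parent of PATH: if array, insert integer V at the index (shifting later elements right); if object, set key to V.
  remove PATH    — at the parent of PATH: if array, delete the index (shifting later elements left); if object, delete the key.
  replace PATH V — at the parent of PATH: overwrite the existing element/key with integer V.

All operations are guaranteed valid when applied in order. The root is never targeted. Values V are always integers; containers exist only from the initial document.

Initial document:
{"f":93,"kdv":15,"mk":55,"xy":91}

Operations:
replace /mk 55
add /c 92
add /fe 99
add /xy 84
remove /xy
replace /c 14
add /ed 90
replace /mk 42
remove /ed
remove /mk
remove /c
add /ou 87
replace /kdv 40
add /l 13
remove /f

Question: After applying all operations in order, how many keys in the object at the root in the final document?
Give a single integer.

After op 1 (replace /mk 55): {"f":93,"kdv":15,"mk":55,"xy":91}
After op 2 (add /c 92): {"c":92,"f":93,"kdv":15,"mk":55,"xy":91}
After op 3 (add /fe 99): {"c":92,"f":93,"fe":99,"kdv":15,"mk":55,"xy":91}
After op 4 (add /xy 84): {"c":92,"f":93,"fe":99,"kdv":15,"mk":55,"xy":84}
After op 5 (remove /xy): {"c":92,"f":93,"fe":99,"kdv":15,"mk":55}
After op 6 (replace /c 14): {"c":14,"f":93,"fe":99,"kdv":15,"mk":55}
After op 7 (add /ed 90): {"c":14,"ed":90,"f":93,"fe":99,"kdv":15,"mk":55}
After op 8 (replace /mk 42): {"c":14,"ed":90,"f":93,"fe":99,"kdv":15,"mk":42}
After op 9 (remove /ed): {"c":14,"f":93,"fe":99,"kdv":15,"mk":42}
After op 10 (remove /mk): {"c":14,"f":93,"fe":99,"kdv":15}
After op 11 (remove /c): {"f":93,"fe":99,"kdv":15}
After op 12 (add /ou 87): {"f":93,"fe":99,"kdv":15,"ou":87}
After op 13 (replace /kdv 40): {"f":93,"fe":99,"kdv":40,"ou":87}
After op 14 (add /l 13): {"f":93,"fe":99,"kdv":40,"l":13,"ou":87}
After op 15 (remove /f): {"fe":99,"kdv":40,"l":13,"ou":87}
Size at the root: 4

Answer: 4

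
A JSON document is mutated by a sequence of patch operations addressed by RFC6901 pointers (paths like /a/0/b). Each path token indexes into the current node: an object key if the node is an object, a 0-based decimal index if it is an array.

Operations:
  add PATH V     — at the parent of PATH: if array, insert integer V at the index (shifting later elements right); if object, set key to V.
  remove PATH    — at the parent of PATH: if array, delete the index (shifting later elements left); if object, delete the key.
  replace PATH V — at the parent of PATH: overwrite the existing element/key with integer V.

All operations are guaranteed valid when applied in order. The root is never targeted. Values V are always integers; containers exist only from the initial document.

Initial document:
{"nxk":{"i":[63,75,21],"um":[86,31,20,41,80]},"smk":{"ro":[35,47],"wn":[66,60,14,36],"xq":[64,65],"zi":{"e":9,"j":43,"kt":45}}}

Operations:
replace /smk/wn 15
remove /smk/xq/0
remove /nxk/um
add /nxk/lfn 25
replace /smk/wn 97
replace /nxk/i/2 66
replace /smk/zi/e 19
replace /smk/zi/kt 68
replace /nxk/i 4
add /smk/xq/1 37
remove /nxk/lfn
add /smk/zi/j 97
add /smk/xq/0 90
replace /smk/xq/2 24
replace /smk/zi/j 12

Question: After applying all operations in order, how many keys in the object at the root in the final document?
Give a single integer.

Answer: 2

Derivation:
After op 1 (replace /smk/wn 15): {"nxk":{"i":[63,75,21],"um":[86,31,20,41,80]},"smk":{"ro":[35,47],"wn":15,"xq":[64,65],"zi":{"e":9,"j":43,"kt":45}}}
After op 2 (remove /smk/xq/0): {"nxk":{"i":[63,75,21],"um":[86,31,20,41,80]},"smk":{"ro":[35,47],"wn":15,"xq":[65],"zi":{"e":9,"j":43,"kt":45}}}
After op 3 (remove /nxk/um): {"nxk":{"i":[63,75,21]},"smk":{"ro":[35,47],"wn":15,"xq":[65],"zi":{"e":9,"j":43,"kt":45}}}
After op 4 (add /nxk/lfn 25): {"nxk":{"i":[63,75,21],"lfn":25},"smk":{"ro":[35,47],"wn":15,"xq":[65],"zi":{"e":9,"j":43,"kt":45}}}
After op 5 (replace /smk/wn 97): {"nxk":{"i":[63,75,21],"lfn":25},"smk":{"ro":[35,47],"wn":97,"xq":[65],"zi":{"e":9,"j":43,"kt":45}}}
After op 6 (replace /nxk/i/2 66): {"nxk":{"i":[63,75,66],"lfn":25},"smk":{"ro":[35,47],"wn":97,"xq":[65],"zi":{"e":9,"j":43,"kt":45}}}
After op 7 (replace /smk/zi/e 19): {"nxk":{"i":[63,75,66],"lfn":25},"smk":{"ro":[35,47],"wn":97,"xq":[65],"zi":{"e":19,"j":43,"kt":45}}}
After op 8 (replace /smk/zi/kt 68): {"nxk":{"i":[63,75,66],"lfn":25},"smk":{"ro":[35,47],"wn":97,"xq":[65],"zi":{"e":19,"j":43,"kt":68}}}
After op 9 (replace /nxk/i 4): {"nxk":{"i":4,"lfn":25},"smk":{"ro":[35,47],"wn":97,"xq":[65],"zi":{"e":19,"j":43,"kt":68}}}
After op 10 (add /smk/xq/1 37): {"nxk":{"i":4,"lfn":25},"smk":{"ro":[35,47],"wn":97,"xq":[65,37],"zi":{"e":19,"j":43,"kt":68}}}
After op 11 (remove /nxk/lfn): {"nxk":{"i":4},"smk":{"ro":[35,47],"wn":97,"xq":[65,37],"zi":{"e":19,"j":43,"kt":68}}}
After op 12 (add /smk/zi/j 97): {"nxk":{"i":4},"smk":{"ro":[35,47],"wn":97,"xq":[65,37],"zi":{"e":19,"j":97,"kt":68}}}
After op 13 (add /smk/xq/0 90): {"nxk":{"i":4},"smk":{"ro":[35,47],"wn":97,"xq":[90,65,37],"zi":{"e":19,"j":97,"kt":68}}}
After op 14 (replace /smk/xq/2 24): {"nxk":{"i":4},"smk":{"ro":[35,47],"wn":97,"xq":[90,65,24],"zi":{"e":19,"j":97,"kt":68}}}
After op 15 (replace /smk/zi/j 12): {"nxk":{"i":4},"smk":{"ro":[35,47],"wn":97,"xq":[90,65,24],"zi":{"e":19,"j":12,"kt":68}}}
Size at the root: 2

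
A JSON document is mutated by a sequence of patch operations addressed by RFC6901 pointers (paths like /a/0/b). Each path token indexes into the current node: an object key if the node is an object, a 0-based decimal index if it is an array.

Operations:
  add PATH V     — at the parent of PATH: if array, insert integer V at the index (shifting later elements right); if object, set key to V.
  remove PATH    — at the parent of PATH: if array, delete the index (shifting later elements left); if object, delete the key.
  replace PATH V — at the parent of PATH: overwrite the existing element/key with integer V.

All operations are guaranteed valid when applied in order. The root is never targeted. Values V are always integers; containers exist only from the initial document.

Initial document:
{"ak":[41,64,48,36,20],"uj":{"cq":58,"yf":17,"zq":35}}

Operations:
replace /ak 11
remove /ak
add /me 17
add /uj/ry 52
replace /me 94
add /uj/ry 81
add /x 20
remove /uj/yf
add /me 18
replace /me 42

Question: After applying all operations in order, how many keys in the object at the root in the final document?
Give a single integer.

Answer: 3

Derivation:
After op 1 (replace /ak 11): {"ak":11,"uj":{"cq":58,"yf":17,"zq":35}}
After op 2 (remove /ak): {"uj":{"cq":58,"yf":17,"zq":35}}
After op 3 (add /me 17): {"me":17,"uj":{"cq":58,"yf":17,"zq":35}}
After op 4 (add /uj/ry 52): {"me":17,"uj":{"cq":58,"ry":52,"yf":17,"zq":35}}
After op 5 (replace /me 94): {"me":94,"uj":{"cq":58,"ry":52,"yf":17,"zq":35}}
After op 6 (add /uj/ry 81): {"me":94,"uj":{"cq":58,"ry":81,"yf":17,"zq":35}}
After op 7 (add /x 20): {"me":94,"uj":{"cq":58,"ry":81,"yf":17,"zq":35},"x":20}
After op 8 (remove /uj/yf): {"me":94,"uj":{"cq":58,"ry":81,"zq":35},"x":20}
After op 9 (add /me 18): {"me":18,"uj":{"cq":58,"ry":81,"zq":35},"x":20}
After op 10 (replace /me 42): {"me":42,"uj":{"cq":58,"ry":81,"zq":35},"x":20}
Size at the root: 3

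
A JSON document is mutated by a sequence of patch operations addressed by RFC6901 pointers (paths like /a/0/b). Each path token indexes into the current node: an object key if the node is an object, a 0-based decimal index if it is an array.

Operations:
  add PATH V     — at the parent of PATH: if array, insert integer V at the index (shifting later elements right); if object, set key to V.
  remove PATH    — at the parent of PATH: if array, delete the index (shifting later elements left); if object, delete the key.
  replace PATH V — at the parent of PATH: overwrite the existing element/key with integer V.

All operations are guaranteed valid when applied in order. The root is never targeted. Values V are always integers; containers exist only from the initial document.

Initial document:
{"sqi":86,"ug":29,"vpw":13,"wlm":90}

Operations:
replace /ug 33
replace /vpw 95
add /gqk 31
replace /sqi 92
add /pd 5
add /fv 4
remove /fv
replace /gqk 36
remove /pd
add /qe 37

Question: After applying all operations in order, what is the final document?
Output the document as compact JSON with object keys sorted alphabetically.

Answer: {"gqk":36,"qe":37,"sqi":92,"ug":33,"vpw":95,"wlm":90}

Derivation:
After op 1 (replace /ug 33): {"sqi":86,"ug":33,"vpw":13,"wlm":90}
After op 2 (replace /vpw 95): {"sqi":86,"ug":33,"vpw":95,"wlm":90}
After op 3 (add /gqk 31): {"gqk":31,"sqi":86,"ug":33,"vpw":95,"wlm":90}
After op 4 (replace /sqi 92): {"gqk":31,"sqi":92,"ug":33,"vpw":95,"wlm":90}
After op 5 (add /pd 5): {"gqk":31,"pd":5,"sqi":92,"ug":33,"vpw":95,"wlm":90}
After op 6 (add /fv 4): {"fv":4,"gqk":31,"pd":5,"sqi":92,"ug":33,"vpw":95,"wlm":90}
After op 7 (remove /fv): {"gqk":31,"pd":5,"sqi":92,"ug":33,"vpw":95,"wlm":90}
After op 8 (replace /gqk 36): {"gqk":36,"pd":5,"sqi":92,"ug":33,"vpw":95,"wlm":90}
After op 9 (remove /pd): {"gqk":36,"sqi":92,"ug":33,"vpw":95,"wlm":90}
After op 10 (add /qe 37): {"gqk":36,"qe":37,"sqi":92,"ug":33,"vpw":95,"wlm":90}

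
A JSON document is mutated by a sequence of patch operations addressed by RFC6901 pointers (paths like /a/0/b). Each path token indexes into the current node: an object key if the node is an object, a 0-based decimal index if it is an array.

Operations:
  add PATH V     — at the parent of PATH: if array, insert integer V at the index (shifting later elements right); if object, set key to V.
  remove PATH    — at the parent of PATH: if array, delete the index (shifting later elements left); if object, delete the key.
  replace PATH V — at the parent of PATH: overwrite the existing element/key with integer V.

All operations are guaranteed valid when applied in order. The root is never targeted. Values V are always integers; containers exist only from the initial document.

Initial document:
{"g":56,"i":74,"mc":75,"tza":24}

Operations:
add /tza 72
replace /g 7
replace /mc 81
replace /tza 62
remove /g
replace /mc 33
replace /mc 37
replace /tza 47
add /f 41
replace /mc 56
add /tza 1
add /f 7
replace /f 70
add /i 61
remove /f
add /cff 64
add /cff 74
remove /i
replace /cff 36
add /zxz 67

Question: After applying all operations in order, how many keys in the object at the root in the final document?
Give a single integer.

Answer: 4

Derivation:
After op 1 (add /tza 72): {"g":56,"i":74,"mc":75,"tza":72}
After op 2 (replace /g 7): {"g":7,"i":74,"mc":75,"tza":72}
After op 3 (replace /mc 81): {"g":7,"i":74,"mc":81,"tza":72}
After op 4 (replace /tza 62): {"g":7,"i":74,"mc":81,"tza":62}
After op 5 (remove /g): {"i":74,"mc":81,"tza":62}
After op 6 (replace /mc 33): {"i":74,"mc":33,"tza":62}
After op 7 (replace /mc 37): {"i":74,"mc":37,"tza":62}
After op 8 (replace /tza 47): {"i":74,"mc":37,"tza":47}
After op 9 (add /f 41): {"f":41,"i":74,"mc":37,"tza":47}
After op 10 (replace /mc 56): {"f":41,"i":74,"mc":56,"tza":47}
After op 11 (add /tza 1): {"f":41,"i":74,"mc":56,"tza":1}
After op 12 (add /f 7): {"f":7,"i":74,"mc":56,"tza":1}
After op 13 (replace /f 70): {"f":70,"i":74,"mc":56,"tza":1}
After op 14 (add /i 61): {"f":70,"i":61,"mc":56,"tza":1}
After op 15 (remove /f): {"i":61,"mc":56,"tza":1}
After op 16 (add /cff 64): {"cff":64,"i":61,"mc":56,"tza":1}
After op 17 (add /cff 74): {"cff":74,"i":61,"mc":56,"tza":1}
After op 18 (remove /i): {"cff":74,"mc":56,"tza":1}
After op 19 (replace /cff 36): {"cff":36,"mc":56,"tza":1}
After op 20 (add /zxz 67): {"cff":36,"mc":56,"tza":1,"zxz":67}
Size at the root: 4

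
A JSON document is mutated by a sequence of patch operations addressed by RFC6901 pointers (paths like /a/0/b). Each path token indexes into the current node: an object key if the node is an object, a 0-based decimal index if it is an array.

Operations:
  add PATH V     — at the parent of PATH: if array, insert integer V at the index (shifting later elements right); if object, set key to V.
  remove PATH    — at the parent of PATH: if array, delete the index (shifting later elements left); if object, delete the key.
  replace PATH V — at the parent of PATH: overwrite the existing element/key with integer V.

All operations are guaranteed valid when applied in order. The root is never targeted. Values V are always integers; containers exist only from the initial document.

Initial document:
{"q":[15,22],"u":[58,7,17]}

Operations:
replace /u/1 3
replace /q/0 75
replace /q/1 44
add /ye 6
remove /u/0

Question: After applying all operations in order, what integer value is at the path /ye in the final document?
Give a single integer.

Answer: 6

Derivation:
After op 1 (replace /u/1 3): {"q":[15,22],"u":[58,3,17]}
After op 2 (replace /q/0 75): {"q":[75,22],"u":[58,3,17]}
After op 3 (replace /q/1 44): {"q":[75,44],"u":[58,3,17]}
After op 4 (add /ye 6): {"q":[75,44],"u":[58,3,17],"ye":6}
After op 5 (remove /u/0): {"q":[75,44],"u":[3,17],"ye":6}
Value at /ye: 6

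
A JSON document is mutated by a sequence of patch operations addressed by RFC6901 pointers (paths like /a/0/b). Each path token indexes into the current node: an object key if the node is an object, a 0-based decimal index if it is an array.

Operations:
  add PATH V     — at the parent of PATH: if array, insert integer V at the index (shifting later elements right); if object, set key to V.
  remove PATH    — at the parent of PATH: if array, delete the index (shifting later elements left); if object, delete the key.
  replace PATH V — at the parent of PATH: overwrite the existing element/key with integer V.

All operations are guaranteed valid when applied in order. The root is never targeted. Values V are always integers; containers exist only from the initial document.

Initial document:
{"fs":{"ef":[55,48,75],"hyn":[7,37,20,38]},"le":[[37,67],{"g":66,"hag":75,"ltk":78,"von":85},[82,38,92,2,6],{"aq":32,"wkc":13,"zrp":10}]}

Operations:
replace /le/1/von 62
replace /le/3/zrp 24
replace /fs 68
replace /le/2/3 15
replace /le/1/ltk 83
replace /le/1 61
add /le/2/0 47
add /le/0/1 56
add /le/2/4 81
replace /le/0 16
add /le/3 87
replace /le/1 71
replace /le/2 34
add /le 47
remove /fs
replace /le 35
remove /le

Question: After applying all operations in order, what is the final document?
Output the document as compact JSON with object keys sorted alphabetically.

After op 1 (replace /le/1/von 62): {"fs":{"ef":[55,48,75],"hyn":[7,37,20,38]},"le":[[37,67],{"g":66,"hag":75,"ltk":78,"von":62},[82,38,92,2,6],{"aq":32,"wkc":13,"zrp":10}]}
After op 2 (replace /le/3/zrp 24): {"fs":{"ef":[55,48,75],"hyn":[7,37,20,38]},"le":[[37,67],{"g":66,"hag":75,"ltk":78,"von":62},[82,38,92,2,6],{"aq":32,"wkc":13,"zrp":24}]}
After op 3 (replace /fs 68): {"fs":68,"le":[[37,67],{"g":66,"hag":75,"ltk":78,"von":62},[82,38,92,2,6],{"aq":32,"wkc":13,"zrp":24}]}
After op 4 (replace /le/2/3 15): {"fs":68,"le":[[37,67],{"g":66,"hag":75,"ltk":78,"von":62},[82,38,92,15,6],{"aq":32,"wkc":13,"zrp":24}]}
After op 5 (replace /le/1/ltk 83): {"fs":68,"le":[[37,67],{"g":66,"hag":75,"ltk":83,"von":62},[82,38,92,15,6],{"aq":32,"wkc":13,"zrp":24}]}
After op 6 (replace /le/1 61): {"fs":68,"le":[[37,67],61,[82,38,92,15,6],{"aq":32,"wkc":13,"zrp":24}]}
After op 7 (add /le/2/0 47): {"fs":68,"le":[[37,67],61,[47,82,38,92,15,6],{"aq":32,"wkc":13,"zrp":24}]}
After op 8 (add /le/0/1 56): {"fs":68,"le":[[37,56,67],61,[47,82,38,92,15,6],{"aq":32,"wkc":13,"zrp":24}]}
After op 9 (add /le/2/4 81): {"fs":68,"le":[[37,56,67],61,[47,82,38,92,81,15,6],{"aq":32,"wkc":13,"zrp":24}]}
After op 10 (replace /le/0 16): {"fs":68,"le":[16,61,[47,82,38,92,81,15,6],{"aq":32,"wkc":13,"zrp":24}]}
After op 11 (add /le/3 87): {"fs":68,"le":[16,61,[47,82,38,92,81,15,6],87,{"aq":32,"wkc":13,"zrp":24}]}
After op 12 (replace /le/1 71): {"fs":68,"le":[16,71,[47,82,38,92,81,15,6],87,{"aq":32,"wkc":13,"zrp":24}]}
After op 13 (replace /le/2 34): {"fs":68,"le":[16,71,34,87,{"aq":32,"wkc":13,"zrp":24}]}
After op 14 (add /le 47): {"fs":68,"le":47}
After op 15 (remove /fs): {"le":47}
After op 16 (replace /le 35): {"le":35}
After op 17 (remove /le): {}

Answer: {}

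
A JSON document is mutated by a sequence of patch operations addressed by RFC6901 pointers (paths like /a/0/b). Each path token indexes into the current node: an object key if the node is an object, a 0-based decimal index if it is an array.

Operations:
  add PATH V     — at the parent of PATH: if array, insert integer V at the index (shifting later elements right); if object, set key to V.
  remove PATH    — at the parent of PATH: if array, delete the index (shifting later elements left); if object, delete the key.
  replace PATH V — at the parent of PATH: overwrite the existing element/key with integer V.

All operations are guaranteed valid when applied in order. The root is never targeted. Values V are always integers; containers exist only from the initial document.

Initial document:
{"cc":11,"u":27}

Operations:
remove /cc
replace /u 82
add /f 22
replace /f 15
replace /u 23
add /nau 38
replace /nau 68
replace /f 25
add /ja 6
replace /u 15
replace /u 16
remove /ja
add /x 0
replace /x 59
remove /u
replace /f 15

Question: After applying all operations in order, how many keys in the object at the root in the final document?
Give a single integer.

Answer: 3

Derivation:
After op 1 (remove /cc): {"u":27}
After op 2 (replace /u 82): {"u":82}
After op 3 (add /f 22): {"f":22,"u":82}
After op 4 (replace /f 15): {"f":15,"u":82}
After op 5 (replace /u 23): {"f":15,"u":23}
After op 6 (add /nau 38): {"f":15,"nau":38,"u":23}
After op 7 (replace /nau 68): {"f":15,"nau":68,"u":23}
After op 8 (replace /f 25): {"f":25,"nau":68,"u":23}
After op 9 (add /ja 6): {"f":25,"ja":6,"nau":68,"u":23}
After op 10 (replace /u 15): {"f":25,"ja":6,"nau":68,"u":15}
After op 11 (replace /u 16): {"f":25,"ja":6,"nau":68,"u":16}
After op 12 (remove /ja): {"f":25,"nau":68,"u":16}
After op 13 (add /x 0): {"f":25,"nau":68,"u":16,"x":0}
After op 14 (replace /x 59): {"f":25,"nau":68,"u":16,"x":59}
After op 15 (remove /u): {"f":25,"nau":68,"x":59}
After op 16 (replace /f 15): {"f":15,"nau":68,"x":59}
Size at the root: 3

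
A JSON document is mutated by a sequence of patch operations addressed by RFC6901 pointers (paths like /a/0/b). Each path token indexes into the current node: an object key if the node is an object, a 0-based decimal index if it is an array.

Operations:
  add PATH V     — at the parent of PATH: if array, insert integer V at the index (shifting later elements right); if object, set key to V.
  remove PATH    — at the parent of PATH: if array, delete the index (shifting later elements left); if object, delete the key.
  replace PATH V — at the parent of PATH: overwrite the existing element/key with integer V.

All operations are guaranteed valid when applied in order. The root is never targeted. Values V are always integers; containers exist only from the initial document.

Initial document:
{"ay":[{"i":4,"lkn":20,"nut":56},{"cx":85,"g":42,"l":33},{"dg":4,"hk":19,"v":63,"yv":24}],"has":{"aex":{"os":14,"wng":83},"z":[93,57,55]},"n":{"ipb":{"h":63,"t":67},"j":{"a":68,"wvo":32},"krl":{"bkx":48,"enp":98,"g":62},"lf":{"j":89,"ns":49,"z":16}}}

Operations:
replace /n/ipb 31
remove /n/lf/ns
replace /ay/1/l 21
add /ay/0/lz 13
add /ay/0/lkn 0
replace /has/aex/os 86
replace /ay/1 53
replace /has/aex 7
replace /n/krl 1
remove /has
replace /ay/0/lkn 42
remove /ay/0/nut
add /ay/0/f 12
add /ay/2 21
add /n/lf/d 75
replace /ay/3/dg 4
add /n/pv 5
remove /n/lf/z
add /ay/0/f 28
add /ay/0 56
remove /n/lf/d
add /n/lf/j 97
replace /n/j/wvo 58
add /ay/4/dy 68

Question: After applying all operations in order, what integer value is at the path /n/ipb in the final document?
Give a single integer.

After op 1 (replace /n/ipb 31): {"ay":[{"i":4,"lkn":20,"nut":56},{"cx":85,"g":42,"l":33},{"dg":4,"hk":19,"v":63,"yv":24}],"has":{"aex":{"os":14,"wng":83},"z":[93,57,55]},"n":{"ipb":31,"j":{"a":68,"wvo":32},"krl":{"bkx":48,"enp":98,"g":62},"lf":{"j":89,"ns":49,"z":16}}}
After op 2 (remove /n/lf/ns): {"ay":[{"i":4,"lkn":20,"nut":56},{"cx":85,"g":42,"l":33},{"dg":4,"hk":19,"v":63,"yv":24}],"has":{"aex":{"os":14,"wng":83},"z":[93,57,55]},"n":{"ipb":31,"j":{"a":68,"wvo":32},"krl":{"bkx":48,"enp":98,"g":62},"lf":{"j":89,"z":16}}}
After op 3 (replace /ay/1/l 21): {"ay":[{"i":4,"lkn":20,"nut":56},{"cx":85,"g":42,"l":21},{"dg":4,"hk":19,"v":63,"yv":24}],"has":{"aex":{"os":14,"wng":83},"z":[93,57,55]},"n":{"ipb":31,"j":{"a":68,"wvo":32},"krl":{"bkx":48,"enp":98,"g":62},"lf":{"j":89,"z":16}}}
After op 4 (add /ay/0/lz 13): {"ay":[{"i":4,"lkn":20,"lz":13,"nut":56},{"cx":85,"g":42,"l":21},{"dg":4,"hk":19,"v":63,"yv":24}],"has":{"aex":{"os":14,"wng":83},"z":[93,57,55]},"n":{"ipb":31,"j":{"a":68,"wvo":32},"krl":{"bkx":48,"enp":98,"g":62},"lf":{"j":89,"z":16}}}
After op 5 (add /ay/0/lkn 0): {"ay":[{"i":4,"lkn":0,"lz":13,"nut":56},{"cx":85,"g":42,"l":21},{"dg":4,"hk":19,"v":63,"yv":24}],"has":{"aex":{"os":14,"wng":83},"z":[93,57,55]},"n":{"ipb":31,"j":{"a":68,"wvo":32},"krl":{"bkx":48,"enp":98,"g":62},"lf":{"j":89,"z":16}}}
After op 6 (replace /has/aex/os 86): {"ay":[{"i":4,"lkn":0,"lz":13,"nut":56},{"cx":85,"g":42,"l":21},{"dg":4,"hk":19,"v":63,"yv":24}],"has":{"aex":{"os":86,"wng":83},"z":[93,57,55]},"n":{"ipb":31,"j":{"a":68,"wvo":32},"krl":{"bkx":48,"enp":98,"g":62},"lf":{"j":89,"z":16}}}
After op 7 (replace /ay/1 53): {"ay":[{"i":4,"lkn":0,"lz":13,"nut":56},53,{"dg":4,"hk":19,"v":63,"yv":24}],"has":{"aex":{"os":86,"wng":83},"z":[93,57,55]},"n":{"ipb":31,"j":{"a":68,"wvo":32},"krl":{"bkx":48,"enp":98,"g":62},"lf":{"j":89,"z":16}}}
After op 8 (replace /has/aex 7): {"ay":[{"i":4,"lkn":0,"lz":13,"nut":56},53,{"dg":4,"hk":19,"v":63,"yv":24}],"has":{"aex":7,"z":[93,57,55]},"n":{"ipb":31,"j":{"a":68,"wvo":32},"krl":{"bkx":48,"enp":98,"g":62},"lf":{"j":89,"z":16}}}
After op 9 (replace /n/krl 1): {"ay":[{"i":4,"lkn":0,"lz":13,"nut":56},53,{"dg":4,"hk":19,"v":63,"yv":24}],"has":{"aex":7,"z":[93,57,55]},"n":{"ipb":31,"j":{"a":68,"wvo":32},"krl":1,"lf":{"j":89,"z":16}}}
After op 10 (remove /has): {"ay":[{"i":4,"lkn":0,"lz":13,"nut":56},53,{"dg":4,"hk":19,"v":63,"yv":24}],"n":{"ipb":31,"j":{"a":68,"wvo":32},"krl":1,"lf":{"j":89,"z":16}}}
After op 11 (replace /ay/0/lkn 42): {"ay":[{"i":4,"lkn":42,"lz":13,"nut":56},53,{"dg":4,"hk":19,"v":63,"yv":24}],"n":{"ipb":31,"j":{"a":68,"wvo":32},"krl":1,"lf":{"j":89,"z":16}}}
After op 12 (remove /ay/0/nut): {"ay":[{"i":4,"lkn":42,"lz":13},53,{"dg":4,"hk":19,"v":63,"yv":24}],"n":{"ipb":31,"j":{"a":68,"wvo":32},"krl":1,"lf":{"j":89,"z":16}}}
After op 13 (add /ay/0/f 12): {"ay":[{"f":12,"i":4,"lkn":42,"lz":13},53,{"dg":4,"hk":19,"v":63,"yv":24}],"n":{"ipb":31,"j":{"a":68,"wvo":32},"krl":1,"lf":{"j":89,"z":16}}}
After op 14 (add /ay/2 21): {"ay":[{"f":12,"i":4,"lkn":42,"lz":13},53,21,{"dg":4,"hk":19,"v":63,"yv":24}],"n":{"ipb":31,"j":{"a":68,"wvo":32},"krl":1,"lf":{"j":89,"z":16}}}
After op 15 (add /n/lf/d 75): {"ay":[{"f":12,"i":4,"lkn":42,"lz":13},53,21,{"dg":4,"hk":19,"v":63,"yv":24}],"n":{"ipb":31,"j":{"a":68,"wvo":32},"krl":1,"lf":{"d":75,"j":89,"z":16}}}
After op 16 (replace /ay/3/dg 4): {"ay":[{"f":12,"i":4,"lkn":42,"lz":13},53,21,{"dg":4,"hk":19,"v":63,"yv":24}],"n":{"ipb":31,"j":{"a":68,"wvo":32},"krl":1,"lf":{"d":75,"j":89,"z":16}}}
After op 17 (add /n/pv 5): {"ay":[{"f":12,"i":4,"lkn":42,"lz":13},53,21,{"dg":4,"hk":19,"v":63,"yv":24}],"n":{"ipb":31,"j":{"a":68,"wvo":32},"krl":1,"lf":{"d":75,"j":89,"z":16},"pv":5}}
After op 18 (remove /n/lf/z): {"ay":[{"f":12,"i":4,"lkn":42,"lz":13},53,21,{"dg":4,"hk":19,"v":63,"yv":24}],"n":{"ipb":31,"j":{"a":68,"wvo":32},"krl":1,"lf":{"d":75,"j":89},"pv":5}}
After op 19 (add /ay/0/f 28): {"ay":[{"f":28,"i":4,"lkn":42,"lz":13},53,21,{"dg":4,"hk":19,"v":63,"yv":24}],"n":{"ipb":31,"j":{"a":68,"wvo":32},"krl":1,"lf":{"d":75,"j":89},"pv":5}}
After op 20 (add /ay/0 56): {"ay":[56,{"f":28,"i":4,"lkn":42,"lz":13},53,21,{"dg":4,"hk":19,"v":63,"yv":24}],"n":{"ipb":31,"j":{"a":68,"wvo":32},"krl":1,"lf":{"d":75,"j":89},"pv":5}}
After op 21 (remove /n/lf/d): {"ay":[56,{"f":28,"i":4,"lkn":42,"lz":13},53,21,{"dg":4,"hk":19,"v":63,"yv":24}],"n":{"ipb":31,"j":{"a":68,"wvo":32},"krl":1,"lf":{"j":89},"pv":5}}
After op 22 (add /n/lf/j 97): {"ay":[56,{"f":28,"i":4,"lkn":42,"lz":13},53,21,{"dg":4,"hk":19,"v":63,"yv":24}],"n":{"ipb":31,"j":{"a":68,"wvo":32},"krl":1,"lf":{"j":97},"pv":5}}
After op 23 (replace /n/j/wvo 58): {"ay":[56,{"f":28,"i":4,"lkn":42,"lz":13},53,21,{"dg":4,"hk":19,"v":63,"yv":24}],"n":{"ipb":31,"j":{"a":68,"wvo":58},"krl":1,"lf":{"j":97},"pv":5}}
After op 24 (add /ay/4/dy 68): {"ay":[56,{"f":28,"i":4,"lkn":42,"lz":13},53,21,{"dg":4,"dy":68,"hk":19,"v":63,"yv":24}],"n":{"ipb":31,"j":{"a":68,"wvo":58},"krl":1,"lf":{"j":97},"pv":5}}
Value at /n/ipb: 31

Answer: 31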